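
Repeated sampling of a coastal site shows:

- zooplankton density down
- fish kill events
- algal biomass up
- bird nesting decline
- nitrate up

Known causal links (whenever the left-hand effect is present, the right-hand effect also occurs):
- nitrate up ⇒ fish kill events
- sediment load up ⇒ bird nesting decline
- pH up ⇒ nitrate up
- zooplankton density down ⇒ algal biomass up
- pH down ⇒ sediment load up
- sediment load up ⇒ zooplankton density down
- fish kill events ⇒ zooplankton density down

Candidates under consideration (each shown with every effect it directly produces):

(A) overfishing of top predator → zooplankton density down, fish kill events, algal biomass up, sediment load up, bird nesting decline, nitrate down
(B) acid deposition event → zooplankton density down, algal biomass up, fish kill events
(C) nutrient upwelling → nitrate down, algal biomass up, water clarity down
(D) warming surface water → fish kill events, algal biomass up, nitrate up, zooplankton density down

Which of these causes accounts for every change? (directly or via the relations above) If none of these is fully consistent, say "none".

For each candidate, compare predicted effects to what was observed:
(A) overfishing of top predator — zooplankton density down +; fish kill events +; algal biomass up +; bird nesting decline +; nitrate up -
(B) acid deposition event — does not account for bird nesting decline, nitrate up
(C) nutrient upwelling — zooplankton density down -; fish kill events -; algal biomass up +; bird nesting decline -; nitrate up -
(D) warming surface water — does not account for bird nesting decline
No candidate is consistent with all observations.

none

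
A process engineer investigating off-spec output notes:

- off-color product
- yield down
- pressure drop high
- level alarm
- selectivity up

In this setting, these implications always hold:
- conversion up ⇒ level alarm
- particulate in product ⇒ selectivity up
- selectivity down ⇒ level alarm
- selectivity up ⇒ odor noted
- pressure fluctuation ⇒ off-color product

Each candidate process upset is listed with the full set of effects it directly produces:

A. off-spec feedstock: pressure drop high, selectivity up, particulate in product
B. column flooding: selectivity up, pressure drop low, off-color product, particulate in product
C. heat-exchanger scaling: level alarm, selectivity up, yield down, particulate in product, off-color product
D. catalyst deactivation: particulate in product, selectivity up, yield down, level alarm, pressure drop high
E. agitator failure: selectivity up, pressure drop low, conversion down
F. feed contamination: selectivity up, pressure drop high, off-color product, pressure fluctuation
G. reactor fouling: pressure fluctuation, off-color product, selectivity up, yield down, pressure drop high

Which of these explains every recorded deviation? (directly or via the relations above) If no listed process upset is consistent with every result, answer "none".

none

Checking each candidate against the observations:
(A) off-spec feedstock — does not account for off-color product, yield down, level alarm
(B) column flooding — fails on yield down, pressure drop high, level alarm (predicts pressure drop low, not pressure drop high)
(C) heat-exchanger scaling — does not account for pressure drop high
(D) catalyst deactivation — off-color product -; yield down +; pressure drop high +; level alarm +; selectivity up +
(E) agitator failure — fails on off-color product, yield down, pressure drop high, level alarm (predicts pressure drop low, not pressure drop high)
(F) feed contamination — off-color product +; yield down -; pressure drop high +; level alarm -; selectivity up +
(G) reactor fouling — does not account for level alarm
None of the listed candidates fits everything.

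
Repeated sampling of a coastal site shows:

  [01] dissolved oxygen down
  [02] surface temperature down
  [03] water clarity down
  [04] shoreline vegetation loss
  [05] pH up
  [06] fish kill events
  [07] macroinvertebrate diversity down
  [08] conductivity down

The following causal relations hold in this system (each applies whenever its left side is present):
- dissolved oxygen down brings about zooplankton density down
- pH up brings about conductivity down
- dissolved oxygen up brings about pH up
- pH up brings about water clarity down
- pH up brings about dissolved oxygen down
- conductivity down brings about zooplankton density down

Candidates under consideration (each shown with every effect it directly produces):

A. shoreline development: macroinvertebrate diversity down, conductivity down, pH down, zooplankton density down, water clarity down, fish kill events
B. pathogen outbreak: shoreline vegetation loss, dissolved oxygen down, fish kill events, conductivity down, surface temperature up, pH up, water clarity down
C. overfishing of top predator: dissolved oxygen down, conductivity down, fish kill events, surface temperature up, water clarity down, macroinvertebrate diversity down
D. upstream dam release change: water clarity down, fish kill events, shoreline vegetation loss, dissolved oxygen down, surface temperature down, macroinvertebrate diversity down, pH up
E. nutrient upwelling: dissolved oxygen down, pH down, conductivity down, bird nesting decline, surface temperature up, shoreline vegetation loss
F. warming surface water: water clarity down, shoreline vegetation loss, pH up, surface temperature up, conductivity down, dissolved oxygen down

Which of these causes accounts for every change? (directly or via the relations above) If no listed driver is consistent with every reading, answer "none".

For each candidate, compare predicted effects to what was observed:
(A) shoreline development — fails on dissolved oxygen down, surface temperature down, shoreline vegetation loss, pH up (predicts pH down, not pH up)
(B) pathogen outbreak — dissolved oxygen down yes; surface temperature down NO; water clarity down yes; shoreline vegetation loss yes; pH up yes; fish kill events yes; macroinvertebrate diversity down NO; conductivity down yes
(C) overfishing of top predator — dissolved oxygen down yes; surface temperature down NO; water clarity down yes; shoreline vegetation loss NO; pH up NO; fish kill events yes; macroinvertebrate diversity down yes; conductivity down yes
(D) upstream dam release change — dissolved oxygen down yes; surface temperature down yes; water clarity down yes; shoreline vegetation loss yes; pH up yes; fish kill events yes; macroinvertebrate diversity down yes; conductivity down yes (through pH up → conductivity down)
(E) nutrient upwelling — dissolved oxygen down yes; surface temperature down NO; water clarity down NO; shoreline vegetation loss yes; pH up NO; fish kill events NO; macroinvertebrate diversity down NO; conductivity down yes
(F) warming surface water — fails on surface temperature down, fish kill events, macroinvertebrate diversity down (predicts surface temperature up, not surface temperature down)
(D) is the only candidate with no mismatches.

D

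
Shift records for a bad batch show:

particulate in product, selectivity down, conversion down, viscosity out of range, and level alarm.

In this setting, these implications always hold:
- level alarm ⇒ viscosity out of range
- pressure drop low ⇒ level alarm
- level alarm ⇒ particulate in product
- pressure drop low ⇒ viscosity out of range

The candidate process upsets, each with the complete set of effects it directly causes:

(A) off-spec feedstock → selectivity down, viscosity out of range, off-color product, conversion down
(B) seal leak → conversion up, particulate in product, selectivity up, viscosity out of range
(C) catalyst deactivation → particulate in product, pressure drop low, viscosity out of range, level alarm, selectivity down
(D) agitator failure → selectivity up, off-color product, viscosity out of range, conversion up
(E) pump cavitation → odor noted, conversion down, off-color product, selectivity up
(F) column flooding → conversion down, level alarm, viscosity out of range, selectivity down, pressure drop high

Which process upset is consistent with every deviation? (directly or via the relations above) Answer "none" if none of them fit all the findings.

Per-candidate check:
(A) off-spec feedstock — does not account for particulate in product, level alarm
(B) seal leak — particulate in product match; selectivity down miss; conversion down miss; viscosity out of range match; level alarm miss
(C) catalyst deactivation — does not account for conversion down
(D) agitator failure — particulate in product miss; selectivity down miss; conversion down miss; viscosity out of range match; level alarm miss
(E) pump cavitation — particulate in product miss; selectivity down miss; conversion down match; viscosity out of range miss; level alarm miss
(F) column flooding — particulate in product match (through level alarm → particulate in product); selectivity down match; conversion down match; viscosity out of range match; level alarm match
(F) alone accounts for all the evidence.

F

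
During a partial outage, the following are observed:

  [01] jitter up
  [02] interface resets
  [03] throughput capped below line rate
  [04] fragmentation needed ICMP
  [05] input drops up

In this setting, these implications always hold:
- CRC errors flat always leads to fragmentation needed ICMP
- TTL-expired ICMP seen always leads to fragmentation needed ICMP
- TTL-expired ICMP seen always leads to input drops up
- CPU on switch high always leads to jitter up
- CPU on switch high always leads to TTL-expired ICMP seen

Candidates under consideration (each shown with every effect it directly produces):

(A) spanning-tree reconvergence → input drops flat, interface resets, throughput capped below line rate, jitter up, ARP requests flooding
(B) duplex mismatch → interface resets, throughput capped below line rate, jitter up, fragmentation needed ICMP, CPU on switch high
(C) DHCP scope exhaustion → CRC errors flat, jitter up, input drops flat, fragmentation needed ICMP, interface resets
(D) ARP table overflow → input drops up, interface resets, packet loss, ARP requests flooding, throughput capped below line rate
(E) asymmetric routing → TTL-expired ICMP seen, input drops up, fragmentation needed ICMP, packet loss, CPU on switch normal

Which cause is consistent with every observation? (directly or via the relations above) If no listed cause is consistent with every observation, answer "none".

B

For each candidate, compare predicted effects to what was observed:
(A) spanning-tree reconvergence — jitter up ✓; interface resets ✓; throughput capped below line rate ✓; fragmentation needed ICMP ✗; input drops up ✗
(B) duplex mismatch — jitter up ✓; interface resets ✓; throughput capped below line rate ✓; fragmentation needed ICMP ✓; input drops up ✓ (by CPU on switch high → TTL-expired ICMP seen → input drops up)
(C) DHCP scope exhaustion — jitter up ✓; interface resets ✓; throughput capped below line rate ✗; fragmentation needed ICMP ✓; input drops up ✗
(D) ARP table overflow — does not account for jitter up, fragmentation needed ICMP
(E) asymmetric routing — jitter up ✗; interface resets ✗; throughput capped below line rate ✗; fragmentation needed ICMP ✓; input drops up ✓
Only (B) is consistent with every observation.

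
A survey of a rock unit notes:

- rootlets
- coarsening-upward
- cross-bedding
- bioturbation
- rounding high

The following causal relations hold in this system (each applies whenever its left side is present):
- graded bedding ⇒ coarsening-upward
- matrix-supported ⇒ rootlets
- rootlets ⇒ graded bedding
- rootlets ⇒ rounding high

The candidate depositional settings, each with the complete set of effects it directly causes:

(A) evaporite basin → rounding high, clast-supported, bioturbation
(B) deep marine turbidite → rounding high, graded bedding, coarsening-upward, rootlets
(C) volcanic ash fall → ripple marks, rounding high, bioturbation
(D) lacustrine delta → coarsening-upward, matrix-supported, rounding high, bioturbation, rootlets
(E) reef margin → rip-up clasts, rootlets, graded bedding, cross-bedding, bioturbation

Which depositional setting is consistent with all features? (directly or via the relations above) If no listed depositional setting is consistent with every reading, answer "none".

E

Testing each hypothesis:
(A) evaporite basin — rootlets -; coarsening-upward -; cross-bedding -; bioturbation +; rounding high +
(B) deep marine turbidite — does not account for cross-bedding, bioturbation
(C) volcanic ash fall — rootlets -; coarsening-upward -; cross-bedding -; bioturbation +; rounding high +
(D) lacustrine delta — rootlets +; coarsening-upward +; cross-bedding -; bioturbation +; rounding high +
(E) reef margin — accounts for every observation (coarsening-upward via graded bedding → coarsening-upward)
Only (E) is consistent with every observation.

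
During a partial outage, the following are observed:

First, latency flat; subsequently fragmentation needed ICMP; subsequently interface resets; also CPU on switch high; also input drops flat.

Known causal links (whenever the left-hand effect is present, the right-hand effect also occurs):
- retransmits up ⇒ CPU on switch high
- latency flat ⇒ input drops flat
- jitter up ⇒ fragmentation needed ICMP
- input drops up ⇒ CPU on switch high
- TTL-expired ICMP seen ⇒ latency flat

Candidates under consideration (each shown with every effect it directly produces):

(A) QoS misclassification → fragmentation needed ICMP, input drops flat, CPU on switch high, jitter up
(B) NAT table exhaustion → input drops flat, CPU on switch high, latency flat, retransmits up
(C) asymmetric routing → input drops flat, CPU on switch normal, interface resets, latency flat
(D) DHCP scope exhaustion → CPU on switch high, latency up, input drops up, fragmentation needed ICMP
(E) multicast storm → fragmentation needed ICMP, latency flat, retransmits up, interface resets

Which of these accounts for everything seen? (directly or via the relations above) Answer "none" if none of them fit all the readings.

E

Checking each candidate against the observations:
(A) QoS misclassification — latency flat miss; fragmentation needed ICMP match; interface resets miss; CPU on switch high match; input drops flat match
(B) NAT table exhaustion — does not account for fragmentation needed ICMP, interface resets
(C) asymmetric routing — fails on fragmentation needed ICMP, CPU on switch high (predicts CPU on switch normal, not CPU on switch high)
(D) DHCP scope exhaustion — fails on latency flat, interface resets, input drops flat (predicts latency up, not latency flat; predicts input drops up, not input drops flat)
(E) multicast storm — latency flat match; fragmentation needed ICMP match; interface resets match; CPU on switch high match (via retransmits up → CPU on switch high); input drops flat match (via latency flat → input drops flat)
(E) alone accounts for all the evidence.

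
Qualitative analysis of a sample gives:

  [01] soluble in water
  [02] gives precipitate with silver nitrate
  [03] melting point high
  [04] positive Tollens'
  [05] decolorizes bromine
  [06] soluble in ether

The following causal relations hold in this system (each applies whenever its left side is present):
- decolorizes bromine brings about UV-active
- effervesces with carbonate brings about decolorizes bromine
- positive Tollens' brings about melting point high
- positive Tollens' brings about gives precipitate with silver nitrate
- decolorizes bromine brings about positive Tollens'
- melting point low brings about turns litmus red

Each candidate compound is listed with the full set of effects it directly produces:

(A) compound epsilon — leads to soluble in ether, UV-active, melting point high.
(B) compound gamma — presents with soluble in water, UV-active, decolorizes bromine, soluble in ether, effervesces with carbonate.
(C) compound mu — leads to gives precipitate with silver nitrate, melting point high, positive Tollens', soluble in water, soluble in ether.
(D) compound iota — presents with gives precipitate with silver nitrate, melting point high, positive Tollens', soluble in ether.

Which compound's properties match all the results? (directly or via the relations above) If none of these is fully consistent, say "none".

Checking each candidate against the observations:
(A) compound epsilon — soluble in water miss; gives precipitate with silver nitrate miss; melting point high match; positive Tollens' miss; decolorizes bromine miss; soluble in ether match
(B) compound gamma — accounts for every observation (gives precipitate with silver nitrate via decolorizes bromine → positive Tollens' → gives precipitate with silver nitrate)
(C) compound mu — does not account for decolorizes bromine
(D) compound iota — soluble in water miss; gives precipitate with silver nitrate match; melting point high match; positive Tollens' match; decolorizes bromine miss; soluble in ether match
(B) is the only candidate with no mismatches.

B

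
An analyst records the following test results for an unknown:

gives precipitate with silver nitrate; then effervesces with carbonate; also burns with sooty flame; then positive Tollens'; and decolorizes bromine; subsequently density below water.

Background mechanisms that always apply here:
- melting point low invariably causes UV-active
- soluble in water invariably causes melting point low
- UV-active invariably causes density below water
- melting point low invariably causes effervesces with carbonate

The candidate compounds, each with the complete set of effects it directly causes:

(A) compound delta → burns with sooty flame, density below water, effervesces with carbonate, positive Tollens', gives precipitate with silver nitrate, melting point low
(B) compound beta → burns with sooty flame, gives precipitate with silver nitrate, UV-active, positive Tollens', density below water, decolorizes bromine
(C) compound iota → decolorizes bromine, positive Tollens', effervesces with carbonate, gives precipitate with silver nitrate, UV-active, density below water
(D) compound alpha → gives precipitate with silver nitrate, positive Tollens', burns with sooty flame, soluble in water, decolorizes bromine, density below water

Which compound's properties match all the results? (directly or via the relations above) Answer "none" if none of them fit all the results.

D

Testing each hypothesis:
(A) compound delta — gives precipitate with silver nitrate yes; effervesces with carbonate yes; burns with sooty flame yes; positive Tollens' yes; decolorizes bromine NO; density below water yes
(B) compound beta — gives precipitate with silver nitrate yes; effervesces with carbonate NO; burns with sooty flame yes; positive Tollens' yes; decolorizes bromine yes; density below water yes
(C) compound iota — does not account for burns with sooty flame
(D) compound alpha — accounts for every observation (effervesces with carbonate via soluble in water → melting point low → effervesces with carbonate)
(D) alone accounts for all the evidence.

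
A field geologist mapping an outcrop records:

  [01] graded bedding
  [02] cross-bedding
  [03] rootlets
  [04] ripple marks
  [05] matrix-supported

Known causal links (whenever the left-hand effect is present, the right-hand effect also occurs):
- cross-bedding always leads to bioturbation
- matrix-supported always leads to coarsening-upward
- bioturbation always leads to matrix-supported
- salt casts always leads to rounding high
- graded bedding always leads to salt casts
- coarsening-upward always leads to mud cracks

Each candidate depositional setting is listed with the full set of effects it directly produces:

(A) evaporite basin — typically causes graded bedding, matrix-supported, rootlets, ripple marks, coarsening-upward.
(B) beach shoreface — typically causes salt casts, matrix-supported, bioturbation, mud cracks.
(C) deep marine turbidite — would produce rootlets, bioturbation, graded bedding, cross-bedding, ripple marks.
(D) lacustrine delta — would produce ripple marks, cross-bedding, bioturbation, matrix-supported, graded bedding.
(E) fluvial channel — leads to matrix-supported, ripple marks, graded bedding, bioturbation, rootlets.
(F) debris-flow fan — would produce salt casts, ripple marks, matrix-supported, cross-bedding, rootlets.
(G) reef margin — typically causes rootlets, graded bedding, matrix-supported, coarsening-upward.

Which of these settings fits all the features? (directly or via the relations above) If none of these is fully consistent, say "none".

Testing each hypothesis:
(A) evaporite basin — does not account for cross-bedding
(B) beach shoreface — graded bedding NO; cross-bedding NO; rootlets NO; ripple marks NO; matrix-supported yes
(C) deep marine turbidite — accounts for every observation (matrix-supported through bioturbation → matrix-supported)
(D) lacustrine delta — graded bedding yes; cross-bedding yes; rootlets NO; ripple marks yes; matrix-supported yes
(E) fluvial channel — graded bedding yes; cross-bedding NO; rootlets yes; ripple marks yes; matrix-supported yes
(F) debris-flow fan — graded bedding NO; cross-bedding yes; rootlets yes; ripple marks yes; matrix-supported yes
(G) reef margin — graded bedding yes; cross-bedding NO; rootlets yes; ripple marks NO; matrix-supported yes
(C) alone accounts for all the evidence.

C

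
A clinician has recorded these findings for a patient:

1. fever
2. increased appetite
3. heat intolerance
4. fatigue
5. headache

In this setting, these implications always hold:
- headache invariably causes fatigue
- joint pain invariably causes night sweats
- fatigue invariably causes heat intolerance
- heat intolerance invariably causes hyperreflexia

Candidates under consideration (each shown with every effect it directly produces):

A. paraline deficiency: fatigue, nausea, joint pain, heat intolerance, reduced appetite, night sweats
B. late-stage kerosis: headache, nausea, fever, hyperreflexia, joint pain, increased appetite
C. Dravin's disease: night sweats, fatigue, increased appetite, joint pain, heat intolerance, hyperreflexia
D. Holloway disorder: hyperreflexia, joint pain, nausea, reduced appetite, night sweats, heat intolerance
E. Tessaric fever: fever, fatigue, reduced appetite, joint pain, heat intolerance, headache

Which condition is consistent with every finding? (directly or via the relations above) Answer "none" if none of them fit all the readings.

For each candidate, compare predicted effects to what was observed:
(A) paraline deficiency — fails on fever, increased appetite, headache (predicts reduced appetite, not increased appetite)
(B) late-stage kerosis — fever yes; increased appetite yes; heat intolerance yes (via headache → fatigue → heat intolerance); fatigue yes (via headache → fatigue); headache yes
(C) Dravin's disease — fever NO; increased appetite yes; heat intolerance yes; fatigue yes; headache NO
(D) Holloway disorder — fails on fever, increased appetite, fatigue, headache (predicts reduced appetite, not increased appetite)
(E) Tessaric fever — fails on increased appetite (predicts reduced appetite, not increased appetite)
(B) is the only candidate with no mismatches.

B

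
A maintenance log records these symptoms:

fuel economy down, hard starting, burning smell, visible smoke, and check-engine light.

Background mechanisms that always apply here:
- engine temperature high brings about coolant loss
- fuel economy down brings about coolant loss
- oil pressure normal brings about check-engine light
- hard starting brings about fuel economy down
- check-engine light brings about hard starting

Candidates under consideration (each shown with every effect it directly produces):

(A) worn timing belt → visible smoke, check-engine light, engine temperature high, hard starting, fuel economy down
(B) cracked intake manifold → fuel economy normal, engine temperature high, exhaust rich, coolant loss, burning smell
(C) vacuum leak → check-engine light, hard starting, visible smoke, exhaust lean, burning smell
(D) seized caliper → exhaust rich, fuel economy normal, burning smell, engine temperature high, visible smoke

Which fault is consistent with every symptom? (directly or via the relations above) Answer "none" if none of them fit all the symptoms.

C

Per-candidate check:
(A) worn timing belt — does not account for burning smell
(B) cracked intake manifold — fuel economy down ✗; hard starting ✗; burning smell ✓; visible smoke ✗; check-engine light ✗
(C) vacuum leak — accounts for every observation (fuel economy down by hard starting → fuel economy down)
(D) seized caliper — fails on fuel economy down, hard starting, check-engine light (predicts fuel economy normal, not fuel economy down)
(C) alone accounts for all the evidence.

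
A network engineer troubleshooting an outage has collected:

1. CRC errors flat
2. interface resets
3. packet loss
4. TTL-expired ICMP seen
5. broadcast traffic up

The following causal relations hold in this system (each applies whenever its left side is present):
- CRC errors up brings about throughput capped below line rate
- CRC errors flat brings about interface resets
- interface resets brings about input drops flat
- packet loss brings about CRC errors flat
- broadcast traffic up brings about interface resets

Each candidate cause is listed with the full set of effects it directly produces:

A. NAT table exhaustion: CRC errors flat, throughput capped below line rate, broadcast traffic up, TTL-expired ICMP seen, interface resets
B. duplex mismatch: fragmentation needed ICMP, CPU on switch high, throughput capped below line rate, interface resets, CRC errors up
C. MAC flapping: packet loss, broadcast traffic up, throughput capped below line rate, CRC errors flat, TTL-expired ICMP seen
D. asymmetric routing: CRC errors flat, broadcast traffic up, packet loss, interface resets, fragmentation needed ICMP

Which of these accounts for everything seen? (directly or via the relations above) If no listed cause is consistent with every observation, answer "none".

C

For each candidate, compare predicted effects to what was observed:
(A) NAT table exhaustion — does not account for packet loss
(B) duplex mismatch — CRC errors flat ✗; interface resets ✓; packet loss ✗; TTL-expired ICMP seen ✗; broadcast traffic up ✗
(C) MAC flapping — CRC errors flat ✓; interface resets ✓ (through CRC errors flat → interface resets); packet loss ✓; TTL-expired ICMP seen ✓; broadcast traffic up ✓
(D) asymmetric routing — does not account for TTL-expired ICMP seen
Only (C) is consistent with every observation.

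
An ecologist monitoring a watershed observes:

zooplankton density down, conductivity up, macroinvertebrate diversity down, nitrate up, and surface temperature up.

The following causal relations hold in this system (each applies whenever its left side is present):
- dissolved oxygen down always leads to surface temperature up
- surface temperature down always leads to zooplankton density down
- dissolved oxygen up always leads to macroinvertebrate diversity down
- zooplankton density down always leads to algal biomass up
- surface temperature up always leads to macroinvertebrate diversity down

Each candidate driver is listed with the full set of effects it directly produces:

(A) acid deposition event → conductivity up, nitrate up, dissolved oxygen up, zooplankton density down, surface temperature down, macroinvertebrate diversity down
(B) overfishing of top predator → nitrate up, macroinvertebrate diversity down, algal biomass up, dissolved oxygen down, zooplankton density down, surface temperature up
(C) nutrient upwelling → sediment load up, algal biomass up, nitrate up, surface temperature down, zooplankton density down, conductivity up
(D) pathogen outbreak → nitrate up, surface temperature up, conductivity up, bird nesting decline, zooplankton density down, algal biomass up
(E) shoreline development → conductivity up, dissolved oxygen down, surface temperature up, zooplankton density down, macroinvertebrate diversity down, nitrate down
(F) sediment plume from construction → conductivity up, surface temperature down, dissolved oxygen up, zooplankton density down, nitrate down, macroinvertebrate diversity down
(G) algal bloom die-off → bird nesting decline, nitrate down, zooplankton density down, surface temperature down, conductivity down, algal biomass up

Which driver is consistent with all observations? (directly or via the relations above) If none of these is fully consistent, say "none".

Checking each candidate against the observations:
(A) acid deposition event — zooplankton density down yes; conductivity up yes; macroinvertebrate diversity down yes; nitrate up yes; surface temperature up NO
(B) overfishing of top predator — zooplankton density down yes; conductivity up NO; macroinvertebrate diversity down yes; nitrate up yes; surface temperature up yes
(C) nutrient upwelling — zooplankton density down yes; conductivity up yes; macroinvertebrate diversity down NO; nitrate up yes; surface temperature up NO
(D) pathogen outbreak — accounts for every observation (macroinvertebrate diversity down via surface temperature up → macroinvertebrate diversity down)
(E) shoreline development — fails on nitrate up (predicts nitrate down, not nitrate up)
(F) sediment plume from construction — fails on nitrate up, surface temperature up (predicts nitrate down, not nitrate up; predicts surface temperature down, not surface temperature up)
(G) algal bloom die-off — zooplankton density down yes; conductivity up NO; macroinvertebrate diversity down NO; nitrate up NO; surface temperature up NO
(D) is the only candidate with no mismatches.

D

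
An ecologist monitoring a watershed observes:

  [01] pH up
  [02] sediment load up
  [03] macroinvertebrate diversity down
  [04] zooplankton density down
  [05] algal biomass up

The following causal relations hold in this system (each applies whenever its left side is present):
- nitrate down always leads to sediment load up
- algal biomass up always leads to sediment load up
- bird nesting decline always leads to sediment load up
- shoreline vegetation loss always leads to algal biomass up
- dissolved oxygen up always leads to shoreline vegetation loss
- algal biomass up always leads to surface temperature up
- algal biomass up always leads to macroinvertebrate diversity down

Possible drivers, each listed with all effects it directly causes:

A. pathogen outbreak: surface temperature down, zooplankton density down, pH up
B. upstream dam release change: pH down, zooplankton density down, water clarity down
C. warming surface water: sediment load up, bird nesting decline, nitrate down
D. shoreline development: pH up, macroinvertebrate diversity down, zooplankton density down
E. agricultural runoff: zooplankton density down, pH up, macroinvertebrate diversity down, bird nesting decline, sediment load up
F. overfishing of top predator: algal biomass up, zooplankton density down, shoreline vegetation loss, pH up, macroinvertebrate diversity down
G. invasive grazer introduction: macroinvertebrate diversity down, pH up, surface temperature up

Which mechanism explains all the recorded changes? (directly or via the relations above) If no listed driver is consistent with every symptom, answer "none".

F

Testing each hypothesis:
(A) pathogen outbreak — does not account for sediment load up, macroinvertebrate diversity down, algal biomass up
(B) upstream dam release change — pH up miss; sediment load up miss; macroinvertebrate diversity down miss; zooplankton density down match; algal biomass up miss
(C) warming surface water — pH up miss; sediment load up match; macroinvertebrate diversity down miss; zooplankton density down miss; algal biomass up miss
(D) shoreline development — pH up match; sediment load up miss; macroinvertebrate diversity down match; zooplankton density down match; algal biomass up miss
(E) agricultural runoff — pH up match; sediment load up match; macroinvertebrate diversity down match; zooplankton density down match; algal biomass up miss
(F) overfishing of top predator — accounts for every observation (sediment load up via algal biomass up → sediment load up)
(G) invasive grazer introduction — does not account for sediment load up, zooplankton density down, algal biomass up
Only (F) is consistent with every observation.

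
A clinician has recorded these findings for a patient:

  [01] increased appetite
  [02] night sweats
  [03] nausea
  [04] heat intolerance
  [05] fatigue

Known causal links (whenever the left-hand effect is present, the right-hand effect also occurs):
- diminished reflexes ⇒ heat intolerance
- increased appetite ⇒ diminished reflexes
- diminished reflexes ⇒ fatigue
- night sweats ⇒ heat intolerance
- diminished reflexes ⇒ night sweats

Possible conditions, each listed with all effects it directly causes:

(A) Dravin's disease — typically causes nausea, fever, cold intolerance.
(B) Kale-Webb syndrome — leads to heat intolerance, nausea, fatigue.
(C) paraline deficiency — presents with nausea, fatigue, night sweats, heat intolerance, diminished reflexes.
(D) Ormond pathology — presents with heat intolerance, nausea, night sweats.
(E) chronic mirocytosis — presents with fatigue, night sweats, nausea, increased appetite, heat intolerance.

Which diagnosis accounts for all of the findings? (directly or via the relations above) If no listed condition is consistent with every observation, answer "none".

E

Per-candidate check:
(A) Dravin's disease — increased appetite miss; night sweats miss; nausea match; heat intolerance miss; fatigue miss
(B) Kale-Webb syndrome — increased appetite miss; night sweats miss; nausea match; heat intolerance match; fatigue match
(C) paraline deficiency — increased appetite miss; night sweats match; nausea match; heat intolerance match; fatigue match
(D) Ormond pathology — increased appetite miss; night sweats match; nausea match; heat intolerance match; fatigue miss
(E) chronic mirocytosis — increased appetite match; night sweats match; nausea match; heat intolerance match; fatigue match
(E) alone accounts for all the evidence.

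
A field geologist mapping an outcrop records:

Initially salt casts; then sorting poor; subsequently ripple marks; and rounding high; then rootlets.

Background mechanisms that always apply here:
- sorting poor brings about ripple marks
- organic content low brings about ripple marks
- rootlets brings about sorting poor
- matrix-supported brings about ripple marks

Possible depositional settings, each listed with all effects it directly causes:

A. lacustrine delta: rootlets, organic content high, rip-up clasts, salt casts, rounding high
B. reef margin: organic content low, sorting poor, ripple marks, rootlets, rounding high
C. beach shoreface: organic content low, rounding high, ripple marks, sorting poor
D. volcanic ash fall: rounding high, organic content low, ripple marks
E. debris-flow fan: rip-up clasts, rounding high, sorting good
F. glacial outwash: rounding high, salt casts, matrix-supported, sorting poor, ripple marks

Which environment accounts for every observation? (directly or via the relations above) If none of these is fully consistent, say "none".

A

Testing each hypothesis:
(A) lacustrine delta — salt casts yes; sorting poor yes (through rootlets → sorting poor); ripple marks yes (through rootlets → sorting poor → ripple marks); rounding high yes; rootlets yes
(B) reef margin — salt casts NO; sorting poor yes; ripple marks yes; rounding high yes; rootlets yes
(C) beach shoreface — salt casts NO; sorting poor yes; ripple marks yes; rounding high yes; rootlets NO
(D) volcanic ash fall — does not account for salt casts, sorting poor, rootlets
(E) debris-flow fan — fails on salt casts, sorting poor, ripple marks, rootlets (predicts sorting good, not sorting poor)
(F) glacial outwash — does not account for rootlets
(A) alone accounts for all the evidence.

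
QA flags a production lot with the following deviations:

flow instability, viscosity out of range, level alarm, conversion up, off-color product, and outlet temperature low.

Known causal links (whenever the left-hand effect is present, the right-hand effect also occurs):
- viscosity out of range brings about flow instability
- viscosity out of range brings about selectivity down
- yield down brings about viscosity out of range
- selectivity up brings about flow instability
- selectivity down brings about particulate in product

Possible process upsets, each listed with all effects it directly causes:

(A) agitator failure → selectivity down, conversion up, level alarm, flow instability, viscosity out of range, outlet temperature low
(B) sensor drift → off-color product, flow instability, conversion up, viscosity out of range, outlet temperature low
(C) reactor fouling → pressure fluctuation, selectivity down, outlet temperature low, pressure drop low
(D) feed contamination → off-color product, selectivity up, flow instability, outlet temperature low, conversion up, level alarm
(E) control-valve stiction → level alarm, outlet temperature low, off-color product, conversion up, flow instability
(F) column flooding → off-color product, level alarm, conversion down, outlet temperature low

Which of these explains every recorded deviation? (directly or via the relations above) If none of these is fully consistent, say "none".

Checking each candidate against the observations:
(A) agitator failure — flow instability match; viscosity out of range match; level alarm match; conversion up match; off-color product miss; outlet temperature low match
(B) sensor drift — does not account for level alarm
(C) reactor fouling — does not account for flow instability, viscosity out of range, level alarm, conversion up, off-color product
(D) feed contamination — flow instability match; viscosity out of range miss; level alarm match; conversion up match; off-color product match; outlet temperature low match
(E) control-valve stiction — flow instability match; viscosity out of range miss; level alarm match; conversion up match; off-color product match; outlet temperature low match
(F) column flooding — flow instability miss; viscosity out of range miss; level alarm match; conversion up miss; off-color product match; outlet temperature low match
Every candidate fails on at least one observation.

none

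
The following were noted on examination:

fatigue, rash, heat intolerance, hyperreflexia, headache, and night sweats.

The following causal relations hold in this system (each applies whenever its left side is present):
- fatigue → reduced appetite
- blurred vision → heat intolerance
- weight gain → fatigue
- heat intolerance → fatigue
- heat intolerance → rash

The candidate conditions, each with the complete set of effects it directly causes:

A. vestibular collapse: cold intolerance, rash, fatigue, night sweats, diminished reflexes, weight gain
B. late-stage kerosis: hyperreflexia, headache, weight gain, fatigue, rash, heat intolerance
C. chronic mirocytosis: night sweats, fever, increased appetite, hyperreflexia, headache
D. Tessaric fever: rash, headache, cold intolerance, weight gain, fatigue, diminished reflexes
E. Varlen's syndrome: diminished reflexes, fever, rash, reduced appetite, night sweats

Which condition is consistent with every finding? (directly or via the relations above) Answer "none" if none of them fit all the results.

Testing each hypothesis:
(A) vestibular collapse — fatigue yes; rash yes; heat intolerance NO; hyperreflexia NO; headache NO; night sweats yes
(B) late-stage kerosis — does not account for night sweats
(C) chronic mirocytosis — does not account for fatigue, rash, heat intolerance
(D) Tessaric fever — fatigue yes; rash yes; heat intolerance NO; hyperreflexia NO; headache yes; night sweats NO
(E) Varlen's syndrome — fatigue NO; rash yes; heat intolerance NO; hyperreflexia NO; headache NO; night sweats yes
No candidate is consistent with all observations.

none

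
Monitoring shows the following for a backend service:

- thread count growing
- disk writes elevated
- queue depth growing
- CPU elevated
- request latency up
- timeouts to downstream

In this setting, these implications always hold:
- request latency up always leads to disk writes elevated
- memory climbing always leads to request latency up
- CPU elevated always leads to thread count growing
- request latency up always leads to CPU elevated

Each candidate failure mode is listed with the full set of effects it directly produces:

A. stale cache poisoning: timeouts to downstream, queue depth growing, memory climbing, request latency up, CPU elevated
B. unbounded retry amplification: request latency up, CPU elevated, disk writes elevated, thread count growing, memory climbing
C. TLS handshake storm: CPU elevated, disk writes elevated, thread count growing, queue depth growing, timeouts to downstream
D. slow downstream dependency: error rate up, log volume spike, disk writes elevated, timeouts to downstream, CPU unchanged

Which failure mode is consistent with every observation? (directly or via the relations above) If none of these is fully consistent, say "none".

A

Testing each hypothesis:
(A) stale cache poisoning — thread count growing match (via CPU elevated → thread count growing); disk writes elevated match (via request latency up → disk writes elevated); queue depth growing match; CPU elevated match; request latency up match; timeouts to downstream match
(B) unbounded retry amplification — does not account for queue depth growing, timeouts to downstream
(C) TLS handshake storm — thread count growing match; disk writes elevated match; queue depth growing match; CPU elevated match; request latency up miss; timeouts to downstream match
(D) slow downstream dependency — thread count growing miss; disk writes elevated match; queue depth growing miss; CPU elevated miss; request latency up miss; timeouts to downstream match
(A) alone accounts for all the evidence.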